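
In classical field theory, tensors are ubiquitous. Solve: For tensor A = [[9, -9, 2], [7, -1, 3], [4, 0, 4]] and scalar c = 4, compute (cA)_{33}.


Scalar multiplication: (cA)_{ij} = c * A_{ij}.
c = 4
A_{33} = 4
(cA)_{33} = 4 * 4 = 16

16


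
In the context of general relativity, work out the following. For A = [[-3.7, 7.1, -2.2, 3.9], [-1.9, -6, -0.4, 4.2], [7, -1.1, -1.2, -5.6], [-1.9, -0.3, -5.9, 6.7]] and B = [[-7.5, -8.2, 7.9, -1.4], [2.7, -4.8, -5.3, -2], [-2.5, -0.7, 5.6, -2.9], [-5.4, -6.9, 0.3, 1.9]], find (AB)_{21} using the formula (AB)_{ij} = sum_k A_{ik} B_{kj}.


(AB)_{ij} = sum_k A_{ik} B_{kj}.
For i=2, j=1:
A_{21} * B_{11} = -1.9 * -7.5 = 14.25
A_{22} * B_{21} = -6 * 2.7 = -16.2
A_{23} * B_{31} = -0.4 * -2.5 = 1
A_{24} * B_{41} = 4.2 * -5.4 = -22.68
Sum = 14.25 + -16.2 + 1 + -22.68 = -23.63

-23.63


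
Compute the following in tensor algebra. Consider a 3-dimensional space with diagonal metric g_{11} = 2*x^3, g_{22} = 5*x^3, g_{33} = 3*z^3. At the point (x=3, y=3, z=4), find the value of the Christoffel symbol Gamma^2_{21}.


For a diagonal metric, Gamma^k_{ij} = (1/2) g^{kk} (dg_{ik}/dx_j + dg_{jk}/dx_i - dg_{ij}/dx_k).
The metric is diagonal, so g_{ab} = 0 for a != b.
At the given point: g_{11} = 54, g_{22} = 135, g_{33} = 192
g^{22} = 1/135
dg_{22}/dx_1 = dg_{22}/dx_1 = 135
dg_{12}/dx_2 = 0 (off-diagonal)
dg_{21}/dx_2 = 0 (off-diagonal)
Numerator = 135 + 0 - 0 = 135
Gamma^2_{21} = 135 / (2 * 135) = 1/2

1/2


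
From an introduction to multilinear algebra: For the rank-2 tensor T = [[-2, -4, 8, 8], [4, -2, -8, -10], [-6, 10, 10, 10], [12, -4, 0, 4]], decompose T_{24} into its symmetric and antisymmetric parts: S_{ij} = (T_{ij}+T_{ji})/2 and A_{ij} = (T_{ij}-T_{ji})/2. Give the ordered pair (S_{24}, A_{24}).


T_{24} = -10
T_{42} = -4
S_{24} = (-10 + -4)/2 = -14/2 = -7
A_{24} = (-10 - -4)/2 = -6/2 = -3
Check: S + A = -7 + -3 = -10 = T_{24}.

(-7, -3)


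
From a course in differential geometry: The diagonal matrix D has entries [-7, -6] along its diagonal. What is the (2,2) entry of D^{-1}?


For a diagonal matrix, the inverse has entries (D^{-1})_{ii} = 1/d_{ii}.
The diagonal entries are: d_{11} = -7, d_{22} = -6
We need (D^{-1})_{22} = 1/d_{22} = 1/-6 = -1/6

-1/6


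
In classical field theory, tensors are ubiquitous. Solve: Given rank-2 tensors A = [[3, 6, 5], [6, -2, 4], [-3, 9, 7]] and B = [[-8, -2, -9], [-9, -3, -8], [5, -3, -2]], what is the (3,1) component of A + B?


Tensor addition is component-wise: (A + B)_{ij} = A_{ij} + B_{ij}.
A_{31} = -3
B_{31} = 5
(A + B)_{31} = -3 + 5 = 2

2


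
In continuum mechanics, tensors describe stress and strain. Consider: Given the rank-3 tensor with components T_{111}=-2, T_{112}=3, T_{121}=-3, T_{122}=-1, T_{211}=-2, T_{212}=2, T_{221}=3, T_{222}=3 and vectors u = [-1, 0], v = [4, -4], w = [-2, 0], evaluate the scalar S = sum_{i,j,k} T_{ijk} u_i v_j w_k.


S = sum over i,j,k of T_{ijk} u_i v_j w_k. Expanding all 8 terms:
T_{111}*u_1*v_1*w_1 = -2*-1*4*-2 = -16  (running total: -16)
T_{112}*u_1*v_1*w_2 = 3*-1*4*0 = 0  (running total: -16)
T_{121}*u_1*v_2*w_1 = -3*-1*-4*-2 = 24  (running total: 8)
T_{122}*u_1*v_2*w_2 = -1*-1*-4*0 = 0  (running total: 8)
T_{211}*u_2*v_1*w_1 = -2*0*4*-2 = 0  (running total: 8)
T_{212}*u_2*v_1*w_2 = 2*0*4*0 = 0  (running total: 8)
T_{221}*u_2*v_2*w_1 = 3*0*-4*-2 = 0  (running total: 8)
T_{222}*u_2*v_2*w_2 = 3*0*-4*0 = 0  (running total: 8)
S = 8

8


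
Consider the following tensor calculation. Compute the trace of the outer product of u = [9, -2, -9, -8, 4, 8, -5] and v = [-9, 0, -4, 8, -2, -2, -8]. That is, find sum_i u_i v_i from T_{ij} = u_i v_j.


The outer product gives T_{ij} = u_i v_j.
The trace (contraction) is Tr(T) = sum_i T_{ii} = sum_i u_i v_i.
Diagonal entries:
T_{11} = u_1 * v_1 = 9 * -9 = -81
T_{22} = u_2 * v_2 = -2 * 0 = 0
T_{33} = u_3 * v_3 = -9 * -4 = 36
T_{44} = u_4 * v_4 = -8 * 8 = -64
T_{55} = u_5 * v_5 = 4 * -2 = -8
T_{66} = u_6 * v_6 = 8 * -2 = -16
T_{77} = u_7 * v_7 = -5 * -8 = 40
Tr(T) = -81 + 0 + 36 + -64 + -8 + -16 + 40 = -93

-93


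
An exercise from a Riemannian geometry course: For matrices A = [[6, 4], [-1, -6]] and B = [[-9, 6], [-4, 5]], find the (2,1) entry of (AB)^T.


(AB)^T_{ij} = (AB)_{ji} = sum_k A_{jk} B_{ki}.
For i=2, j=1 we need (AB)_{12}:
A_{11} * B_{12} = 6 * 6 = 36
A_{12} * B_{22} = 4 * 5 = 20
Sum = 36 + 20 = 56

56


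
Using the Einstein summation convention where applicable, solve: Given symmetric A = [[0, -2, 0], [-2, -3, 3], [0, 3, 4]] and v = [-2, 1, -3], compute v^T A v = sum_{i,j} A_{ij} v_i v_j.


First compute Av:
(Av)_1 = 0*-2 + -2*1 + 0*-3 = -2
(Av)_2 = -2*-2 + -3*1 + 3*-3 = -8
(Av)_3 = 0*-2 + 3*1 + 4*-3 = -9
Av = [-2, -8, -9]
Then v^T (Av) = -2*-2 + 1*-8 + -3*-9
= 4 + -8 + 27 = 23

23


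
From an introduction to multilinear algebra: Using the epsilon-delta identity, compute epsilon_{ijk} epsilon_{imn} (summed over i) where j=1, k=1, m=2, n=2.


Using the identity: epsilon_{ijk} epsilon_{imn} = delta_{jm} delta_{kn} - delta_{jn} delta_{km}.
delta_{12} = 0
delta_{12} = 0
delta_{12} = 0
delta_{12} = 0
Result = 0 * 0 - 0 * 0 = 0 - 0 = 0

0


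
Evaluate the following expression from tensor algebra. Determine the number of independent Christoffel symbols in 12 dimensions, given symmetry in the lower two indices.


Christoffel symbols Gamma^k_{ij} are symmetric in i,j, so there are d * d(d+1)/2 independent symbols.
d = 12
d(d+1)/2 = 12 * 13 / 2 = 78
Total = 12 * 78 = 936

936


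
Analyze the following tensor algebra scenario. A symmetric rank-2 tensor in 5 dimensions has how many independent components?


A symmetric rank-2 tensor in d dimensions has d(d+1)/2 independent components.
d = 5
d(d+1)/2 = 5 * 6 / 2 = 30 / 2 = 15

15


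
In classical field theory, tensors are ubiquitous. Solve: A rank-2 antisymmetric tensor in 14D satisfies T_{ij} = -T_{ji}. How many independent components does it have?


An antisymmetric rank-2 tensor satisfies A_{ij} = -A_{ji}, so diagonal entries are zero.
The independent components are the upper-triangular entries: C(n, 2) = n(n-1)/2.
n = 14
C(14, 2) = 14 * 13 / 2 = 182 / 2 = 91

91


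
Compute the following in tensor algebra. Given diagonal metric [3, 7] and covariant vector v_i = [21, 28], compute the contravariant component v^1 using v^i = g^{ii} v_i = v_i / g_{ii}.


To raise an index with a diagonal metric: v^i = v_i / g_{ii}.
For index 1: v_1 = 21, g_{11} = 3
v^1 = 21 / 3 = 7

7


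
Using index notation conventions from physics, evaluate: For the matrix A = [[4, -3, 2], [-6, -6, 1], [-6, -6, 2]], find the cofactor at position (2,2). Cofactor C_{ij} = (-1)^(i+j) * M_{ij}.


To find cofactor C_{22}, delete row 2 and column 2.
The resulting 2x2 submatrix is: [[4, 2], [-6, 2]]
Minor M_{22} = 4*2 - 2*-6
  = 8 - -12 = 20
Sign = (-1)^(2+2) = (-1)^4 = 1
Cofactor C_{22} = 1 * 20 = 20

20


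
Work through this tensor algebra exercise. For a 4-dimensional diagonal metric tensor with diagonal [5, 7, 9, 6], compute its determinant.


For a diagonal metric, the determinant is the product of diagonal entries.
Diagonal entries: 5, 7, 9, 6
det(g) = 5 * 7 * 9 * 6 = 1890

1890


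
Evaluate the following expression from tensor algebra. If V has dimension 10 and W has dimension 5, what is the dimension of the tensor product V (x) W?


The dimension of a tensor product is the product of dimensions.
dim(V) = 10, dim(W) = 5
dim(V (x) W) = 10 * 5 = 50

50


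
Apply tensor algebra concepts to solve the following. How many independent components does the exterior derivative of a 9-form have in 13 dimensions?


The exterior derivative of a p-form is a (p+1)-form.
Its number of independent components is C(n, p+1).
n = 13, p+1 = 10
C(13, 10) = 286

286


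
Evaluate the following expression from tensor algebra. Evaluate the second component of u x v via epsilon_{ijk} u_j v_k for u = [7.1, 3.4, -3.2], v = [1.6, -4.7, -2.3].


(u x v)_2 = sum_{j,k} epsilon_{2jk} u_j v_k. Only permutations of (1,2,3) contribute; the two non-zero terms are:
eps_{213} u_1 v_3 = -1 * 7.1 * -2.3 = 16.33
eps_{231} u_3 v_1 = 1 * -3.2 * 1.6 = -5.12
(u x v)_2 = 11.21

11.21


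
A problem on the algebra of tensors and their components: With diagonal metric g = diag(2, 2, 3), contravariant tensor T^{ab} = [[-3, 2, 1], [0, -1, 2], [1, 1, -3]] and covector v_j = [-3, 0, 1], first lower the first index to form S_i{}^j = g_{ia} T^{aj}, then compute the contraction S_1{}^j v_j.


Step 1: lower the first index. For a diagonal metric, g_{ia} T^{aj} = g_{ii} T^{ij} (no sum on i).
g_{11} = 2
S_1{}^1 = 2 * T^{11} = 2 * -3 = -6
S_1{}^2 = 2 * T^{12} = 2 * 2 = 4
S_1{}^3 = 2 * T^{13} = 2 * 1 = 2
Step 2: contract S_1{}^j with v_j.
S_1{}^1 * v_1 = -6 * -3 = 18
S_1{}^2 * v_2 = 4 * 0 = 0
S_1{}^3 * v_3 = 2 * 1 = 2
Result = 18 + 0 + 2 = 20

20


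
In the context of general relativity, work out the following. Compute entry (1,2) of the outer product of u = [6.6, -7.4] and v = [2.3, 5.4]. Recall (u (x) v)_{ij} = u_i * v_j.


The outer product entry T_{ij} = u_i * v_j.
We need i=1, j=2.
u_1 = 6.6, v_2 = 5.4
T_{1,2} = 6.6 * 5.4 = 35.64

35.64


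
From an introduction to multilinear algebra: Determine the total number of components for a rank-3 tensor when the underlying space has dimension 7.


The number of components of a rank-r tensor in d dimensions is d^r.
Here d = 7 and r = 3.
7^3 = 343

343


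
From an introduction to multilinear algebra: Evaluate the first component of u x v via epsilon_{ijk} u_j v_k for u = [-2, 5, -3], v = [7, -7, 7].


(u x v)_1 = sum_{j,k} epsilon_{1jk} u_j v_k. Only permutations of (1,2,3) contribute; the two non-zero terms are:
eps_{123} u_2 v_3 = 1 * 5 * 7 = 35
eps_{132} u_3 v_2 = -1 * -3 * -7 = -21
(u x v)_1 = 14

14


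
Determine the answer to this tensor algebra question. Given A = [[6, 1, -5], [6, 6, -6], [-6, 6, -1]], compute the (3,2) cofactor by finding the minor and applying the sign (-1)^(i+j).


To find cofactor C_{32}, delete row 3 and column 2.
The resulting 2x2 submatrix is: [[6, -5], [6, -6]]
Minor M_{32} = 6*-6 - -5*6
  = -36 - -30 = -6
Sign = (-1)^(3+2) = (-1)^5 = -1
Cofactor C_{32} = -1 * -6 = 6

6


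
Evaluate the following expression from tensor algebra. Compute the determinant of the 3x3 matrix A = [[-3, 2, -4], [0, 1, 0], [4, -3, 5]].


Expanding along the first row, det(A) = a11*M_11 - a12*M_12 + a13*M_13, where M_1j is the (1,j) minor.
Minor M_11 = 1*5 - 0*-3 = 5
Minor M_12 = 0*5 - 0*4 = 0
Minor M_13 = 0*-3 - 1*4 = -4
det = -3*(5) - 2*(0) + -4*(-4)
    = -15 - 0 + 16
    = 1

1


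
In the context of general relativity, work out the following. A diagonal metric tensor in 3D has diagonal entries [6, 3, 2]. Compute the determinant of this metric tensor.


For a diagonal metric, the determinant is the product of diagonal entries.
Diagonal entries: 6, 3, 2
det(g) = 6 * 3 * 2 = 36

36


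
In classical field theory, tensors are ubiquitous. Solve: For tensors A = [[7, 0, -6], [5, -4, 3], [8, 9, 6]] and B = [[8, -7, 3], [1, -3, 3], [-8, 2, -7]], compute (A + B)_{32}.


Tensor addition is component-wise: (A + B)_{ij} = A_{ij} + B_{ij}.
A_{32} = 9
B_{32} = 2
(A + B)_{32} = 9 + 2 = 11

11


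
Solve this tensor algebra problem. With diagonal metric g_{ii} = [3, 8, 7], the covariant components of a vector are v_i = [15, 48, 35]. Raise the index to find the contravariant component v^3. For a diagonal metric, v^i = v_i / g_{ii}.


To raise an index with a diagonal metric: v^i = v_i / g_{ii}.
For index 3: v_3 = 35, g_{33} = 7
v^3 = 35 / 7 = 5

5


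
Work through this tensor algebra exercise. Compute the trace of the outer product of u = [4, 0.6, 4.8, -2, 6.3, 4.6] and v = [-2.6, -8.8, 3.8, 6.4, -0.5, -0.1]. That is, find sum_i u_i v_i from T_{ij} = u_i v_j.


The outer product gives T_{ij} = u_i v_j.
The trace (contraction) is Tr(T) = sum_i T_{ii} = sum_i u_i v_i.
Diagonal entries:
T_{11} = u_1 * v_1 = 4 * -2.6 = -10.4
T_{22} = u_2 * v_2 = 0.6 * -8.8 = -5.28
T_{33} = u_3 * v_3 = 4.8 * 3.8 = 18.24
T_{44} = u_4 * v_4 = -2 * 6.4 = -12.8
T_{55} = u_5 * v_5 = 6.3 * -0.5 = -3.15
T_{66} = u_6 * v_6 = 4.6 * -0.1 = -0.46
Tr(T) = -10.4 + -5.28 + 18.24 + -12.8 + -3.15 + -0.46 = -13.85

-13.85


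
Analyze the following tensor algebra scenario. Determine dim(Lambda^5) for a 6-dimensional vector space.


The dimension of the space of p-forms on an n-dimensional space is C(n, p).
n = 6, p = 5
C(6, 5) = 6! / (5! * 1!) = 6

6


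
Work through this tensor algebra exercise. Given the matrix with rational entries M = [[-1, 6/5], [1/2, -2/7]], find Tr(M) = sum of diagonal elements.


The trace is the sum of diagonal entries.
Diagonal: M[1,1] = -1, M[2,2] = -2/7
Tr(M) = -1 + -2/7
Computing step by step:
After adding M[1,1]: -1
After adding M[2,2]: -9/7
Tr(M) = -9/7

-9/7


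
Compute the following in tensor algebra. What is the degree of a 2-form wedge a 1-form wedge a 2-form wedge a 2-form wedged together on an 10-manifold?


The degree of a wedge product is the sum of the degrees of the individual forms.
Degrees: 2, 1, 2, 2
Total degree = 2 + 1 + 2 + 2 = 7

7


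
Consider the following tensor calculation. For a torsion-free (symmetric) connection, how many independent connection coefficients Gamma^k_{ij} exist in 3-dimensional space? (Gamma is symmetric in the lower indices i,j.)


Christoffel symbols Gamma^k_{ij} are symmetric in i,j, so there are d * d(d+1)/2 independent symbols.
d = 3
d(d+1)/2 = 3 * 4 / 2 = 6
Total = 3 * 6 = 18

18


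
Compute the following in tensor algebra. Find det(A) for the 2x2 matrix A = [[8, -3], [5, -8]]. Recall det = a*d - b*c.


For a 2x2 matrix [[a, b], [c, d]], det = a*d - b*c.
a = 8, b = -3, c = 5, d = -8
a*d = 8 * -8 = -64
b*c = -3 * 5 = -15
det = -64 - -15 = -49

-49


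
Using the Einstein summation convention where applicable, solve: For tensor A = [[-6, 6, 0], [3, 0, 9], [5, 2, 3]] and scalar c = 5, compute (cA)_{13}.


Scalar multiplication: (cA)_{ij} = c * A_{ij}.
c = 5
A_{13} = 0
(cA)_{13} = 5 * 0 = 0

0


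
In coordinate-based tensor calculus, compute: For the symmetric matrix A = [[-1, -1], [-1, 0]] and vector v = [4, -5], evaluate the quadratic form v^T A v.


First compute Av:
(Av)_1 = -1*4 + -1*-5 = 1
(Av)_2 = -1*4 + 0*-5 = -4
Av = [1, -4]
Then v^T (Av) = 4*1 + -5*-4
= 4 + 20 = 24

24


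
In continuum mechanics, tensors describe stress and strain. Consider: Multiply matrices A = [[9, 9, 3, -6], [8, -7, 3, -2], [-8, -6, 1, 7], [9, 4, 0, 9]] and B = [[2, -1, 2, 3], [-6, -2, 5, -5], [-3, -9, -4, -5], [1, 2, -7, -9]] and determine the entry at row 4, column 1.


(AB)_{ij} = sum_k A_{ik} B_{kj}.
For i=4, j=1:
A_{41} * B_{11} = 9 * 2 = 18
A_{42} * B_{21} = 4 * -6 = -24
A_{43} * B_{31} = 0 * -3 = 0
A_{44} * B_{41} = 9 * 1 = 9
Sum = 18 + -24 + 0 + 9 = 3

3


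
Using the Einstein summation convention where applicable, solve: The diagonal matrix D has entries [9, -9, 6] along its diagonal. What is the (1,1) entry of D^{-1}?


For a diagonal matrix, the inverse has entries (D^{-1})_{ii} = 1/d_{ii}.
The diagonal entries are: d_{11} = 9, d_{22} = -9, d_{33} = 6
We need (D^{-1})_{11} = 1/d_{11} = 1/9 = 1/9

1/9


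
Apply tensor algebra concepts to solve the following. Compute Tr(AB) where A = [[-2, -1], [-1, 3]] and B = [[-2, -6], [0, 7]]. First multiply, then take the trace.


Tr(AB) = sum_i (AB)_{ii} where (AB)_{ii} = sum_k A_{ik} B_{ki}.
(AB)_{11} = -2*-2 + -1*0 = 4
(AB)_{22} = -1*-6 + 3*7 = 27
Tr(AB) = 4 + 27 = 31

31


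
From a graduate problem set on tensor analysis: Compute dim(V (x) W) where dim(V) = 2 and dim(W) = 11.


The dimension of a tensor product is the product of dimensions.
dim(V) = 2, dim(W) = 11
dim(V (x) W) = 2 * 11 = 22

22


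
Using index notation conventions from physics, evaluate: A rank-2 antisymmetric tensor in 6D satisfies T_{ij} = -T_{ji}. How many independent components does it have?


An antisymmetric rank-2 tensor satisfies A_{ij} = -A_{ji}, so diagonal entries are zero.
The independent components are the upper-triangular entries: C(n, 2) = n(n-1)/2.
n = 6
C(6, 2) = 6 * 5 / 2 = 30 / 2 = 15

15


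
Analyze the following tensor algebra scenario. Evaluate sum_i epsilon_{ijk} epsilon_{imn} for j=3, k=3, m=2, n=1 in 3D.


Using the identity: epsilon_{ijk} epsilon_{imn} = delta_{jm} delta_{kn} - delta_{jn} delta_{km}.
delta_{32} = 0
delta_{31} = 0
delta_{31} = 0
delta_{32} = 0
Result = 0 * 0 - 0 * 0 = 0 - 0 = 0

0


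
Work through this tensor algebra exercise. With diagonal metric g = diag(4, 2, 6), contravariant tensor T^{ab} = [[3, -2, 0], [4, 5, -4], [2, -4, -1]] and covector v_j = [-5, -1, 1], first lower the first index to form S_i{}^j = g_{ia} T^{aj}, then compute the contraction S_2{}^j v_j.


Step 1: lower the first index. For a diagonal metric, g_{ia} T^{aj} = g_{ii} T^{ij} (no sum on i).
g_{22} = 2
S_2{}^1 = 2 * T^{21} = 2 * 4 = 8
S_2{}^2 = 2 * T^{22} = 2 * 5 = 10
S_2{}^3 = 2 * T^{23} = 2 * -4 = -8
Step 2: contract S_2{}^j with v_j.
S_2{}^1 * v_1 = 8 * -5 = -40
S_2{}^2 * v_2 = 10 * -1 = -10
S_2{}^3 * v_3 = -8 * 1 = -8
Result = -40 + -10 + -8 = -58

-58


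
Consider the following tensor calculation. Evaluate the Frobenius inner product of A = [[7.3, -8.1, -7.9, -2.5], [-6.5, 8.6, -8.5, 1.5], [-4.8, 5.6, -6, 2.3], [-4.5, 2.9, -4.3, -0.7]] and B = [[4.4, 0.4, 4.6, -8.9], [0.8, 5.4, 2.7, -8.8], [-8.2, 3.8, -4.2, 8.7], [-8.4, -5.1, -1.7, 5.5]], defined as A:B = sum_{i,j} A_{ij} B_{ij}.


A:B = sum over all i,j of A_{ij} * B_{ij}.
Row 1: 7.3*4.4=32.12, -8.1*0.4=-3.24, -7.9*4.6=-36.34, -2.5*-8.9=22.25 => row sum = 14.79
Row 2: -6.5*0.8=-5.2, 8.6*5.4=46.44, -8.5*2.7=-22.95, 1.5*-8.8=-13.2 => row sum = 5.09
Row 3: -4.8*-8.2=39.36, 5.6*3.8=21.28, -6*-4.2=25.2, 2.3*8.7=20.01 => row sum = 105.85
Row 4: -4.5*-8.4=37.8, 2.9*-5.1=-14.79, -4.3*-1.7=7.31, -0.7*5.5=-3.85 => row sum = 26.47
Total = 14.79 + 5.09 + 105.85 + 26.47 = 152.2

152.2


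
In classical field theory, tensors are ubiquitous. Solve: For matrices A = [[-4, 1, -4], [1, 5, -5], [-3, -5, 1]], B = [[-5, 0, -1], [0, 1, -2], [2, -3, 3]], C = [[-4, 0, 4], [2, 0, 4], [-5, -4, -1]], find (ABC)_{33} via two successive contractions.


(ABC)_{33} = sum_m (AB)_{3m} C_{m3}. First compute row 3 of AB.
(AB)_{31} = -3*-5 + -5*0 + 1*2 = 17
(AB)_{32} = -3*0 + -5*1 + 1*-3 = -8
(AB)_{33} = -3*-1 + -5*-2 + 1*3 = 16
Now contract with column 3 of C:
(AB)_{31} * C_{13} = 17 * 4 = 68
(AB)_{32} * C_{23} = -8 * 4 = -32
(AB)_{33} * C_{33} = 16 * -1 = -16
(ABC)_{33} = 68 + -32 + -16 = 20

20


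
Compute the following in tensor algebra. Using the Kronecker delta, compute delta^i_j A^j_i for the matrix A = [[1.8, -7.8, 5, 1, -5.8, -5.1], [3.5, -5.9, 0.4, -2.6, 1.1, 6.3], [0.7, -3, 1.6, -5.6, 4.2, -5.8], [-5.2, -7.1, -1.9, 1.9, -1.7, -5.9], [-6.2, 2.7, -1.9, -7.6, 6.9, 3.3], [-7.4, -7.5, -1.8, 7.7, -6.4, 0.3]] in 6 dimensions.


The contraction (trace) of a rank-2 tensor is the sum of its diagonal elements.
Diagonal entries: A[1,1] = 1.8, A[2,2] = -5.9, A[3,3] = 1.6, A[4,4] = 1.9, A[5,5] = 6.9, A[6,6] = 0.3
Tr(A) = 1.8 + -5.9 + 1.6 + 1.9 + 6.9 + 0.3 = 6.6

6.6


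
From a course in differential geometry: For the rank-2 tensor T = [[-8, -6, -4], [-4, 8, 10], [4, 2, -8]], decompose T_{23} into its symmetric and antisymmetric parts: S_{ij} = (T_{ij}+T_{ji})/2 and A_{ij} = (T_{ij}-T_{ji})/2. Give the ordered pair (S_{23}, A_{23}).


T_{23} = 10
T_{32} = 2
S_{23} = (10 + 2)/2 = 12/2 = 6
A_{23} = (10 - 2)/2 = 8/2 = 4
Check: S + A = 6 + 4 = 10 = T_{23}.

(6, 4)


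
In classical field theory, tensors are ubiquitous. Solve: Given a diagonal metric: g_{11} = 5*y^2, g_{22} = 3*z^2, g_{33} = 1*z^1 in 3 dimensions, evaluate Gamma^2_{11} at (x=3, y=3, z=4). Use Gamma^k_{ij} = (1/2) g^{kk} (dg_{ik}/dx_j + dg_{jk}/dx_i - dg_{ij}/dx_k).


For a diagonal metric, Gamma^k_{ij} = (1/2) g^{kk} (dg_{ik}/dx_j + dg_{jk}/dx_i - dg_{ij}/dx_k).
The metric is diagonal, so g_{ab} = 0 for a != b.
At the given point: g_{11} = 45, g_{22} = 48, g_{33} = 4
g^{22} = 1/48
dg_{12}/dx_1 = 0 (off-diagonal)
dg_{12}/dx_1 = 0 (off-diagonal)
dg_{11}/dx_2 = dg_{11}/dx_2 = 30
Numerator = 0 + 0 - 30 = -30
Gamma^2_{11} = -30 / (2 * 48) = -5/16

-5/16


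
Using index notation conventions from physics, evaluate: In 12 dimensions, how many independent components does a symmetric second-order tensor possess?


A symmetric rank-2 tensor in d dimensions has d(d+1)/2 independent components.
d = 12
d(d+1)/2 = 12 * 13 / 2 = 156 / 2 = 78

78


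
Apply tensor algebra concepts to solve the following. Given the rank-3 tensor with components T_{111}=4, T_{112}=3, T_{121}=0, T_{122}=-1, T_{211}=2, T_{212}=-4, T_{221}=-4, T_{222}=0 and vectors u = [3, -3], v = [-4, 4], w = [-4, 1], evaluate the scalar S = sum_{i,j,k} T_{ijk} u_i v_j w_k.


S = sum over i,j,k of T_{ijk} u_i v_j w_k. Expanding all 8 terms:
T_{111}*u_1*v_1*w_1 = 4*3*-4*-4 = 192  (running total: 192)
T_{112}*u_1*v_1*w_2 = 3*3*-4*1 = -36  (running total: 156)
T_{121}*u_1*v_2*w_1 = 0*3*4*-4 = 0  (running total: 156)
T_{122}*u_1*v_2*w_2 = -1*3*4*1 = -12  (running total: 144)
T_{211}*u_2*v_1*w_1 = 2*-3*-4*-4 = -96  (running total: 48)
T_{212}*u_2*v_1*w_2 = -4*-3*-4*1 = -48  (running total: 0)
T_{221}*u_2*v_2*w_1 = -4*-3*4*-4 = -192  (running total: -192)
T_{222}*u_2*v_2*w_2 = 0*-3*4*1 = 0  (running total: -192)
S = -192

-192


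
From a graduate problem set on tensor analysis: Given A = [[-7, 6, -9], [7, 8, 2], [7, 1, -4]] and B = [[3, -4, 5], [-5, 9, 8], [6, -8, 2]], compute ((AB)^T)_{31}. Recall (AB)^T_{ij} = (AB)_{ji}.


(AB)^T_{ij} = (AB)_{ji} = sum_k A_{jk} B_{ki}.
For i=3, j=1 we need (AB)_{13}:
A_{11} * B_{13} = -7 * 5 = -35
A_{12} * B_{23} = 6 * 8 = 48
A_{13} * B_{33} = -9 * 2 = -18
Sum = -35 + 48 + -18 = -5

-5


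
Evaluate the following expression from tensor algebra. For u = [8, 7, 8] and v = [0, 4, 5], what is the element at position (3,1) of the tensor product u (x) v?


The outer product entry T_{ij} = u_i * v_j.
We need i=3, j=1.
u_3 = 8, v_1 = 0
T_{3,1} = 8 * 0 = 0

0


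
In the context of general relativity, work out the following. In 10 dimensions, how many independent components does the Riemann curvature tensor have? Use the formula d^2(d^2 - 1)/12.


The Riemann tensor in d dimensions has d^2(d^2 - 1)/12 independent components.
d = 10, so d^2 = 100
d^2 - 1 = 99
d^2(d^2 - 1) = 100 * 99 = 9900
Divide by 12: 9900 / 12 = 825

825


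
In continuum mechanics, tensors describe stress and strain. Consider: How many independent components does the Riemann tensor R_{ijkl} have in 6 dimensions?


The Riemann tensor in d dimensions has d^2(d^2 - 1)/12 independent components.
d = 6, so d^2 = 36
d^2 - 1 = 35
d^2(d^2 - 1) = 36 * 35 = 1260
Divide by 12: 1260 / 12 = 105

105


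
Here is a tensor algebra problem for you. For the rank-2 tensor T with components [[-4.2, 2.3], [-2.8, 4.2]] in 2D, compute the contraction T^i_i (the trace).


The contraction (trace) of a rank-2 tensor is the sum of its diagonal elements.
Diagonal entries: A[1,1] = -4.2, A[2,2] = 4.2
Tr(A) = -4.2 + 4.2 = 0

0


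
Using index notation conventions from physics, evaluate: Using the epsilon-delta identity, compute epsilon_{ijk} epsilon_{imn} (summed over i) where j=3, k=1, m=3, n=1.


Using the identity: epsilon_{ijk} epsilon_{imn} = delta_{jm} delta_{kn} - delta_{jn} delta_{km}.
delta_{33} = 1
delta_{11} = 1
delta_{31} = 0
delta_{13} = 0
Result = 1 * 1 - 0 * 0 = 1 - 0 = 1

1


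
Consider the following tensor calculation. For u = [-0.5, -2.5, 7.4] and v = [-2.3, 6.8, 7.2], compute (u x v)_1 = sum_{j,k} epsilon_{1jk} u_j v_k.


(u x v)_1 = sum_{j,k} epsilon_{1jk} u_j v_k. Only permutations of (1,2,3) contribute; the two non-zero terms are:
eps_{123} u_2 v_3 = 1 * -2.5 * 7.2 = -18
eps_{132} u_3 v_2 = -1 * 7.4 * 6.8 = -50.32
(u x v)_1 = -68.32

-68.32


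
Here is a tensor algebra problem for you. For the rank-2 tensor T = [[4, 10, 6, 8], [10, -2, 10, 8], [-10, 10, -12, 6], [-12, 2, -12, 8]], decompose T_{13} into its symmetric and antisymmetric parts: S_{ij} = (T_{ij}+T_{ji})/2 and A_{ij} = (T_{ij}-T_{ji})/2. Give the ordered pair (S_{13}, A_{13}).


T_{13} = 6
T_{31} = -10
S_{13} = (6 + -10)/2 = -4/2 = -2
A_{13} = (6 - -10)/2 = 16/2 = 8
Check: S + A = -2 + 8 = 6 = T_{13}.

(-2, 8)


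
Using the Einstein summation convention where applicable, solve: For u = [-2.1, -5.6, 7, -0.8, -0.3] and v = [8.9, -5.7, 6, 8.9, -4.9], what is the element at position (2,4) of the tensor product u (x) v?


The outer product entry T_{ij} = u_i * v_j.
We need i=2, j=4.
u_2 = -5.6, v_4 = 8.9
T_{2,4} = -5.6 * 8.9 = -49.84

-49.84


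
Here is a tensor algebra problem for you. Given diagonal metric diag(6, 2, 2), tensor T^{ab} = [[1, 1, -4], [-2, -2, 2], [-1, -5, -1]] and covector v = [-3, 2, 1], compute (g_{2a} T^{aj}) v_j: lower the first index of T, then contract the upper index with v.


Step 1: lower the first index. For a diagonal metric, g_{ia} T^{aj} = g_{ii} T^{ij} (no sum on i).
g_{22} = 2
S_2{}^1 = 2 * T^{21} = 2 * -2 = -4
S_2{}^2 = 2 * T^{22} = 2 * -2 = -4
S_2{}^3 = 2 * T^{23} = 2 * 2 = 4
Step 2: contract S_2{}^j with v_j.
S_2{}^1 * v_1 = -4 * -3 = 12
S_2{}^2 * v_2 = -4 * 2 = -8
S_2{}^3 * v_3 = 4 * 1 = 4
Result = 12 + -8 + 4 = 8

8


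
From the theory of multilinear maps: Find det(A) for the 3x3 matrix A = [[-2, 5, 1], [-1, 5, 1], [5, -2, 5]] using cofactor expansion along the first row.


Expanding along the first row, det(A) = a11*M_11 - a12*M_12 + a13*M_13, where M_1j is the (1,j) minor.
Minor M_11 = 5*5 - 1*-2 = 27
Minor M_12 = -1*5 - 1*5 = -10
Minor M_13 = -1*-2 - 5*5 = -23
det = -2*(27) - 5*(-10) + 1*(-23)
    = -54 - -50 + -23
    = -27

-27


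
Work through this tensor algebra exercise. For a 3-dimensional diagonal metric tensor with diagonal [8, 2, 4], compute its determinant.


For a diagonal metric, the determinant is the product of diagonal entries.
Diagonal entries: 8, 2, 4
det(g) = 8 * 2 * 4 = 64

64


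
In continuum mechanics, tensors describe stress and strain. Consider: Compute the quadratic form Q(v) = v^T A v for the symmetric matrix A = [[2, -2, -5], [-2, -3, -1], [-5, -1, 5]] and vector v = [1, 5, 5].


First compute Av:
(Av)_1 = 2*1 + -2*5 + -5*5 = -33
(Av)_2 = -2*1 + -3*5 + -1*5 = -22
(Av)_3 = -5*1 + -1*5 + 5*5 = 15
Av = [-33, -22, 15]
Then v^T (Av) = 1*-33 + 5*-22 + 5*15
= -33 + -110 + 75 = -68

-68


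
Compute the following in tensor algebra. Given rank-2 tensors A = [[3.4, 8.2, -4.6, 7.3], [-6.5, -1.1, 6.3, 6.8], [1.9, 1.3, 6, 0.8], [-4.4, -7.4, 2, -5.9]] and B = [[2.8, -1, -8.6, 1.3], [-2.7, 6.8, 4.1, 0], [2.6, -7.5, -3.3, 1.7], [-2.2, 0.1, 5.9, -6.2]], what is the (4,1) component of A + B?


Tensor addition is component-wise: (A + B)_{ij} = A_{ij} + B_{ij}.
A_{41} = -4.4
B_{41} = -2.2
(A + B)_{41} = -4.4 + -2.2 = -6.6

-6.6


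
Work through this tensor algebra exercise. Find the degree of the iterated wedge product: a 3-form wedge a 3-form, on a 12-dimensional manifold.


The degree of a wedge product is the sum of the degrees of the individual forms.
Degrees: 3, 3
Total degree = 3 + 3 = 6

6


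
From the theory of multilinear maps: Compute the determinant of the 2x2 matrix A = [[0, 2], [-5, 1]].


For a 2x2 matrix [[a, b], [c, d]], det = a*d - b*c.
a = 0, b = 2, c = -5, d = 1
a*d = 0 * 1 = 0
b*c = 2 * -5 = -10
det = 0 - -10 = 10

10


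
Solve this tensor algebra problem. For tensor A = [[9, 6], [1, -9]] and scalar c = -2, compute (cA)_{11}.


Scalar multiplication: (cA)_{ij} = c * A_{ij}.
c = -2
A_{11} = 9
(cA)_{11} = -2 * 9 = -18

-18


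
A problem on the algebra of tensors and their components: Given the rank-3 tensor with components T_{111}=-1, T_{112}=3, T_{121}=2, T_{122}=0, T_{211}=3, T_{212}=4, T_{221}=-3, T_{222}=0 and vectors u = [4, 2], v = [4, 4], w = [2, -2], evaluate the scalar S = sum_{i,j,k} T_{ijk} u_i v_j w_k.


S = sum over i,j,k of T_{ijk} u_i v_j w_k. Expanding all 8 terms:
T_{111}*u_1*v_1*w_1 = -1*4*4*2 = -32  (running total: -32)
T_{112}*u_1*v_1*w_2 = 3*4*4*-2 = -96  (running total: -128)
T_{121}*u_1*v_2*w_1 = 2*4*4*2 = 64  (running total: -64)
T_{122}*u_1*v_2*w_2 = 0*4*4*-2 = 0  (running total: -64)
T_{211}*u_2*v_1*w_1 = 3*2*4*2 = 48  (running total: -16)
T_{212}*u_2*v_1*w_2 = 4*2*4*-2 = -64  (running total: -80)
T_{221}*u_2*v_2*w_1 = -3*2*4*2 = -48  (running total: -128)
T_{222}*u_2*v_2*w_2 = 0*2*4*-2 = 0  (running total: -128)
S = -128

-128


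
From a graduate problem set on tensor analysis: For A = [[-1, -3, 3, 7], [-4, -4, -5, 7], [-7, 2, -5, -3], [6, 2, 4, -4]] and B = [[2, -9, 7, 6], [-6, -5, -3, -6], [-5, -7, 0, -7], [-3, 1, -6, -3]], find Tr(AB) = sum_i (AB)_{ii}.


Tr(AB) = sum_i (AB)_{ii} where (AB)_{ii} = sum_k A_{ik} B_{ki}.
(AB)_{11} = -1*2 + -3*-6 + 3*-5 + 7*-3 = -20
(AB)_{22} = -4*-9 + -4*-5 + -5*-7 + 7*1 = 98
(AB)_{33} = -7*7 + 2*-3 + -5*0 + -3*-6 = -37
(AB)_{44} = 6*6 + 2*-6 + 4*-7 + -4*-3 = 8
Tr(AB) = -20 + 98 + -37 + 8 = 49

49


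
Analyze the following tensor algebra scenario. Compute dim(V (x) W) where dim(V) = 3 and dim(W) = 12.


The dimension of a tensor product is the product of dimensions.
dim(V) = 3, dim(W) = 12
dim(V (x) W) = 3 * 12 = 36

36


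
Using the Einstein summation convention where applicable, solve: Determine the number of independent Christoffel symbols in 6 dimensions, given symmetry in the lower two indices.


Christoffel symbols Gamma^k_{ij} are symmetric in i,j, so there are d * d(d+1)/2 independent symbols.
d = 6
d(d+1)/2 = 6 * 7 / 2 = 21
Total = 6 * 21 = 126

126


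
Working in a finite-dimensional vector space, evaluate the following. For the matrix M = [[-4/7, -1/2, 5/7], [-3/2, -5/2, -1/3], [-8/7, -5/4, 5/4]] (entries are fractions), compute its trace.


The trace is the sum of diagonal entries.
Diagonal: M[1,1] = -4/7, M[2,2] = -5/2, M[3,3] = 5/4
Tr(M) = -4/7 + -5/2 + 5/4
Computing step by step:
After adding M[1,1]: -4/7
After adding M[2,2]: -43/14
After adding M[3,3]: -51/28
Tr(M) = -51/28

-51/28


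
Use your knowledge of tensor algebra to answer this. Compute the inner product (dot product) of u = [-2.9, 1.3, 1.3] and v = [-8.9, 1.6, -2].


The inner product u . v = sum of u_i * v_i.
Term-by-term: -2.9 * -8.9, 1.3 * 1.6, 1.3 * -2
Products: 25.81, 2.08, -2.6
Sum = 25.81 + 2.08 + -2.6 = 25.29

25.29


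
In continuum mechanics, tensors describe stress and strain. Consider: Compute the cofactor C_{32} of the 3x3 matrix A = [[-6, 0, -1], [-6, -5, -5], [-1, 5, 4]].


To find cofactor C_{32}, delete row 3 and column 2.
The resulting 2x2 submatrix is: [[-6, -1], [-6, -5]]
Minor M_{32} = -6*-5 - -1*-6
  = 30 - 6 = 24
Sign = (-1)^(3+2) = (-1)^5 = -1
Cofactor C_{32} = -1 * 24 = -24

-24


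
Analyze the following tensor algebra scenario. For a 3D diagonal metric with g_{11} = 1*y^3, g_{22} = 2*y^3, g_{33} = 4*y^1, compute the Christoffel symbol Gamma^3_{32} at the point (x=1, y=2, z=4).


For a diagonal metric, Gamma^k_{ij} = (1/2) g^{kk} (dg_{ik}/dx_j + dg_{jk}/dx_i - dg_{ij}/dx_k).
The metric is diagonal, so g_{ab} = 0 for a != b.
At the given point: g_{11} = 8, g_{22} = 16, g_{33} = 8
g^{33} = 1/8
dg_{33}/dx_2 = dg_{33}/dx_2 = 4
dg_{23}/dx_3 = 0 (off-diagonal)
dg_{32}/dx_3 = 0 (off-diagonal)
Numerator = 4 + 0 - 0 = 4
Gamma^3_{32} = 4 / (2 * 8) = 1/4

1/4


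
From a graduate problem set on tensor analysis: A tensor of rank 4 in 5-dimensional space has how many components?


The number of components of a rank-r tensor in d dimensions is d^r.
Here d = 5 and r = 4.
5^4 = 625

625


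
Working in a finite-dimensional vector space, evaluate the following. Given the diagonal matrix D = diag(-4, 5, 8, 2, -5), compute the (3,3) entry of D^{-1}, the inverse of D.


For a diagonal matrix, the inverse has entries (D^{-1})_{ii} = 1/d_{ii}.
The diagonal entries are: d_{11} = -4, d_{22} = 5, d_{33} = 8, d_{44} = 2, d_{55} = -5
We need (D^{-1})_{33} = 1/d_{33} = 1/8 = 1/8

1/8


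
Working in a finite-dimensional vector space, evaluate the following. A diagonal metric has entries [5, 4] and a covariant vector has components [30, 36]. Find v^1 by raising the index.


To raise an index with a diagonal metric: v^i = v_i / g_{ii}.
For index 1: v_1 = 30, g_{11} = 5
v^1 = 30 / 5 = 6

6


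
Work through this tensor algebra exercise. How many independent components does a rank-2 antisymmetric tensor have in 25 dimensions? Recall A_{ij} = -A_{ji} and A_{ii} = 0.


An antisymmetric rank-2 tensor satisfies A_{ij} = -A_{ji}, so diagonal entries are zero.
The independent components are the upper-triangular entries: C(n, 2) = n(n-1)/2.
n = 25
C(25, 2) = 25 * 24 / 2 = 600 / 2 = 300

300


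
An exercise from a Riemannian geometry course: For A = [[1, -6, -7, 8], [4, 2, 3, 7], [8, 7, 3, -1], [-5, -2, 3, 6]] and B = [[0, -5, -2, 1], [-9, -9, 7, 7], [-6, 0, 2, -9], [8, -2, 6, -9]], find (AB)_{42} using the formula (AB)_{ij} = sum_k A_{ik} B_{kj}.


(AB)_{ij} = sum_k A_{ik} B_{kj}.
For i=4, j=2:
A_{41} * B_{12} = -5 * -5 = 25
A_{42} * B_{22} = -2 * -9 = 18
A_{43} * B_{32} = 3 * 0 = 0
A_{44} * B_{42} = 6 * -2 = -12
Sum = 25 + 18 + 0 + -12 = 31

31


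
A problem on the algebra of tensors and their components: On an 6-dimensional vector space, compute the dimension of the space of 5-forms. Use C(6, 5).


The dimension of the space of p-forms on an n-dimensional space is C(n, p).
n = 6, p = 5
C(6, 5) = 6! / (5! * 1!) = 6

6


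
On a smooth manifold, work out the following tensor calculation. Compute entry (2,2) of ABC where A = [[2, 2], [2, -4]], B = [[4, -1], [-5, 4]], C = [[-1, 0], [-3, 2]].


(ABC)_{22} = sum_m (AB)_{2m} C_{m2}. First compute row 2 of AB.
(AB)_{21} = 2*4 + -4*-5 = 28
(AB)_{22} = 2*-1 + -4*4 = -18
Now contract with column 2 of C:
(AB)_{21} * C_{12} = 28 * 0 = 0
(AB)_{22} * C_{22} = -18 * 2 = -36
(ABC)_{22} = 0 + -36 = -36

-36


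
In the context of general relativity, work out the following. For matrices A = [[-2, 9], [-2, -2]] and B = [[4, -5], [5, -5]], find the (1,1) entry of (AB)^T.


(AB)^T_{ij} = (AB)_{ji} = sum_k A_{jk} B_{ki}.
For i=1, j=1 we need (AB)_{11}:
A_{11} * B_{11} = -2 * 4 = -8
A_{12} * B_{21} = 9 * 5 = 45
Sum = -8 + 45 = 37

37


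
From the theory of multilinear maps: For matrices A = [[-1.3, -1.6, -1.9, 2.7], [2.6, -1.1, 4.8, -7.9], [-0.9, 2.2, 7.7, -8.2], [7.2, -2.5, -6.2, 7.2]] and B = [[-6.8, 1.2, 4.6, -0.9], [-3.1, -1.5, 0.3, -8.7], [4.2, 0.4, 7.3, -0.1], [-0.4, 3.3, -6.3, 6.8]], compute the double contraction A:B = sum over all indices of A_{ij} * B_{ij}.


A:B = sum over all i,j of A_{ij} * B_{ij}.
Row 1: -1.3*-6.8=8.84, -1.6*1.2=-1.92, -1.9*4.6=-8.74, 2.7*-0.9=-2.43 => row sum = -4.25
Row 2: 2.6*-3.1=-8.06, -1.1*-1.5=1.65, 4.8*0.3=1.44, -7.9*-8.7=68.73 => row sum = 63.76
Row 3: -0.9*4.2=-3.78, 2.2*0.4=0.88, 7.7*7.3=56.21, -8.2*-0.1=0.82 => row sum = 54.13
Row 4: 7.2*-0.4=-2.88, -2.5*3.3=-8.25, -6.2*-6.3=39.06, 7.2*6.8=48.96 => row sum = 76.89
Total = -4.25 + 63.76 + 54.13 + 76.89 = 190.53

190.53


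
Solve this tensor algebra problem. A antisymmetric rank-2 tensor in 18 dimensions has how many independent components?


A antisymmetric rank-2 tensor in d dimensions has d(d-1)/2 independent components.
d = 18
d(d-1)/2 = 18 * 17 / 2 = 306 / 2 = 153

153


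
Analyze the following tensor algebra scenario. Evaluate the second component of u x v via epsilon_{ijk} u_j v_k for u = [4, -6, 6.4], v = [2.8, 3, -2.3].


(u x v)_2 = sum_{j,k} epsilon_{2jk} u_j v_k. Only permutations of (1,2,3) contribute; the two non-zero terms are:
eps_{213} u_1 v_3 = -1 * 4 * -2.3 = 9.2
eps_{231} u_3 v_1 = 1 * 6.4 * 2.8 = 17.92
(u x v)_2 = 27.12

27.12


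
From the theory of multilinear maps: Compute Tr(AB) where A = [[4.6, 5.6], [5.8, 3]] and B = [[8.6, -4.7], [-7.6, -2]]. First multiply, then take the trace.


Tr(AB) = sum_i (AB)_{ii} where (AB)_{ii} = sum_k A_{ik} B_{ki}.
(AB)_{11} = 4.6*8.6 + 5.6*-7.6 = -3
(AB)_{22} = 5.8*-4.7 + 3*-2 = -33.26
Tr(AB) = -3 + -33.26 = -36.26

-36.26


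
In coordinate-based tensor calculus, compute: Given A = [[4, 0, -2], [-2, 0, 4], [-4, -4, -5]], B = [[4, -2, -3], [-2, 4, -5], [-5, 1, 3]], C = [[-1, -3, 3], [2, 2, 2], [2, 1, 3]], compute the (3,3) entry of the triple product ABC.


(ABC)_{33} = sum_m (AB)_{3m} C_{m3}. First compute row 3 of AB.
(AB)_{31} = -4*4 + -4*-2 + -5*-5 = 17
(AB)_{32} = -4*-2 + -4*4 + -5*1 = -13
(AB)_{33} = -4*-3 + -4*-5 + -5*3 = 17
Now contract with column 3 of C:
(AB)_{31} * C_{13} = 17 * 3 = 51
(AB)_{32} * C_{23} = -13 * 2 = -26
(AB)_{33} * C_{33} = 17 * 3 = 51
(ABC)_{33} = 51 + -26 + 51 = 76

76


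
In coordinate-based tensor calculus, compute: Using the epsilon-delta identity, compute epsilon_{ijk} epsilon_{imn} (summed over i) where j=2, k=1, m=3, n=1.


Using the identity: epsilon_{ijk} epsilon_{imn} = delta_{jm} delta_{kn} - delta_{jn} delta_{km}.
delta_{23} = 0
delta_{11} = 1
delta_{21} = 0
delta_{13} = 0
Result = 0 * 1 - 0 * 0 = 0 - 0 = 0

0


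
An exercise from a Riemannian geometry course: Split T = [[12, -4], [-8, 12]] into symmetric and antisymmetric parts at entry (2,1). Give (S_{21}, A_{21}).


T_{21} = -8
T_{12} = -4
S_{21} = (-8 + -4)/2 = -12/2 = -6
A_{21} = (-8 - -4)/2 = -4/2 = -2
Check: S + A = -6 + -2 = -8 = T_{21}.

(-6, -2)


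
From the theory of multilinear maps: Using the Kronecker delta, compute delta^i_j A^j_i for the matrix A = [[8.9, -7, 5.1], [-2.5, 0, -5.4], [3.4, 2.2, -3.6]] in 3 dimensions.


The contraction (trace) of a rank-2 tensor is the sum of its diagonal elements.
Diagonal entries: A[1,1] = 8.9, A[2,2] = 0, A[3,3] = -3.6
Tr(A) = 8.9 + 0 + -3.6 = 5.3

5.3


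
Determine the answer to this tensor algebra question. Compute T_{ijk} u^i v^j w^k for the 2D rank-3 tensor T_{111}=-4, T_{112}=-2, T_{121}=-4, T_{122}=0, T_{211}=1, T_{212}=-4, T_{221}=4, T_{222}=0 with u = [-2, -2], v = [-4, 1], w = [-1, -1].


S = sum over i,j,k of T_{ijk} u_i v_j w_k. Expanding all 8 terms:
T_{111}*u_1*v_1*w_1 = -4*-2*-4*-1 = 32  (running total: 32)
T_{112}*u_1*v_1*w_2 = -2*-2*-4*-1 = 16  (running total: 48)
T_{121}*u_1*v_2*w_1 = -4*-2*1*-1 = -8  (running total: 40)
T_{122}*u_1*v_2*w_2 = 0*-2*1*-1 = 0  (running total: 40)
T_{211}*u_2*v_1*w_1 = 1*-2*-4*-1 = -8  (running total: 32)
T_{212}*u_2*v_1*w_2 = -4*-2*-4*-1 = 32  (running total: 64)
T_{221}*u_2*v_2*w_1 = 4*-2*1*-1 = 8  (running total: 72)
T_{222}*u_2*v_2*w_2 = 0*-2*1*-1 = 0  (running total: 72)
S = 72

72


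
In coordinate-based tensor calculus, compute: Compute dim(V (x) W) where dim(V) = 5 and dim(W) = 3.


The dimension of a tensor product is the product of dimensions.
dim(V) = 5, dim(W) = 3
dim(V (x) W) = 5 * 3 = 15

15


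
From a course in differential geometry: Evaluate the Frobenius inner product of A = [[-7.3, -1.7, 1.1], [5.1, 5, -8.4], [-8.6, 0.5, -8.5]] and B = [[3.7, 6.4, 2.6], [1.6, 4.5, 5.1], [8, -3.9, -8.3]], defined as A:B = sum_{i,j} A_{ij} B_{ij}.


A:B = sum over all i,j of A_{ij} * B_{ij}.
Row 1: -7.3*3.7=-27.01, -1.7*6.4=-10.88, 1.1*2.6=2.86 => row sum = -35.03
Row 2: 5.1*1.6=8.16, 5*4.5=22.5, -8.4*5.1=-42.84 => row sum = -12.18
Row 3: -8.6*8=-68.8, 0.5*-3.9=-1.95, -8.5*-8.3=70.55 => row sum = -0.2
Total = -35.03 + -12.18 + -0.2 = -47.41

-47.41


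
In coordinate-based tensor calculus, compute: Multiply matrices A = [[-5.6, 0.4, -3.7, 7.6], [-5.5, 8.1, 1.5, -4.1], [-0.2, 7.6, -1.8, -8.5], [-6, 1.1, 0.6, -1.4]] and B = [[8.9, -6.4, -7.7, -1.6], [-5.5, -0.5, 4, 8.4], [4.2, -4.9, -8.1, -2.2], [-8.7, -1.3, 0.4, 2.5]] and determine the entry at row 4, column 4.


(AB)_{ij} = sum_k A_{ik} B_{kj}.
For i=4, j=4:
A_{41} * B_{14} = -6 * -1.6 = 9.6
A_{42} * B_{24} = 1.1 * 8.4 = 9.24
A_{43} * B_{34} = 0.6 * -2.2 = -1.32
A_{44} * B_{44} = -1.4 * 2.5 = -3.5
Sum = 9.6 + 9.24 + -1.32 + -3.5 = 14.02

14.02


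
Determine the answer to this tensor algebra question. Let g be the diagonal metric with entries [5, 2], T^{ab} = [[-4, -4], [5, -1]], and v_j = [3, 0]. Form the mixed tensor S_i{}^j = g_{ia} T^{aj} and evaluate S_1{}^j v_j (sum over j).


Step 1: lower the first index. For a diagonal metric, g_{ia} T^{aj} = g_{ii} T^{ij} (no sum on i).
g_{11} = 5
S_1{}^1 = 5 * T^{11} = 5 * -4 = -20
S_1{}^2 = 5 * T^{12} = 5 * -4 = -20
Step 2: contract S_1{}^j with v_j.
S_1{}^1 * v_1 = -20 * 3 = -60
S_1{}^2 * v_2 = -20 * 0 = 0
Result = -60 + 0 = -60

-60
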